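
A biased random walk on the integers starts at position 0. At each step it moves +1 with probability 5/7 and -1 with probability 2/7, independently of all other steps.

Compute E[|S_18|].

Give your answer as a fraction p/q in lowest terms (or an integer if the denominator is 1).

Answer: 12691276190003322/1628413597910449

Derivation:
S_18 takes values m ≡ 0 (mod 2) with |m| ≤ 18; P(S_18=m) = C(18,(18+m)/2) · (5/7)^((18+m)/2) · (2/7)^((18-m)/2).
Distribution: P(S=-18)=262144/1628413597910449, P(S=-16)=11796480/1628413597910449, P(S=-14)=250675200/1628413597910449, P(S=-12)=3342336000/1628413597910449, P(S=-10)=31334400000/1628413597910449, P(S=-8)=31334400000/232630513987207, P(S=-6)=169728000000/232630513987207, P(S=-4)=5091840000000/1628413597910449, P(S=-2)=17503200000000/1628413597910449, P(S=0)=48620000000000/1628413597910449, P(S=2)=109395000000000/1628413597910449, P(S=4)=198900000000000/1628413597910449, P(S=6)=41437500000000/232630513987207, P(S=8)=47812500000000/232630513987207, P(S=10)=298828125000000/1628413597910449, P(S=12)=199218750000000/1628413597910449, P(S=14)=93383789062500/1628413597910449, P(S=16)=27465820312500/1628413597910449, P(S=18)=3814697265625/1628413597910449
E[|S_18|] = Σ_m |m|·P(S_18=m) = 12691276190003322/1628413597910449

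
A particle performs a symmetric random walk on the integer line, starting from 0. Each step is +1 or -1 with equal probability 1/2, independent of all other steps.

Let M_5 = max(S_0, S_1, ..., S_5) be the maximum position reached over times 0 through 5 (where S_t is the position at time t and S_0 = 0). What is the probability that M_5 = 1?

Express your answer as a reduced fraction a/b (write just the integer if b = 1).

Let M_5 = max(S_0,...,S_5). Use the reflection principle: for j ≥ 1, #{paths with M_5 ≥ j} = #{S_5 ≥ j} + #{S_5 ≥ j+1}.
By reflection, #{M_5 ≥ 1} = #{S_5 ≥ 1} + #{S_5 ≥ 2} = 16 + 6 = 22.
#{M_5 ≥ 2} = #{S_5 ≥ 2} + #{S_5 ≥ 3} = 6 + 6 = 12.
#{M_5 = 1} = 22 - 12 = 10.
P(M_5 = 1) = 10/32 = 5/16

Answer: 5/16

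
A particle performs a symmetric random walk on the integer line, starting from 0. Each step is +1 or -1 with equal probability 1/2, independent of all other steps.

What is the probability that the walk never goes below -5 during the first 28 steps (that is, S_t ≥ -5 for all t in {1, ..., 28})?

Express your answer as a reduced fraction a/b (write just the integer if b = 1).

Let f(t,s) = #length-t paths at position s with S_1..S_t all ≥ -5.
f(t,s) = f(t-1,s-1) + f(t-1,s+1) for s ≥ -5; f(t,s) = 0 for s < -5.
t=0: f(0,0)=1
t=1: f(1,-1)=1 f(1,1)=1
t=2: f(2,-2)=1 f(2,0)=2 f(2,2)=1
t=3: f(3,-3)=1 f(3,-1)=3 f(3,1)=3 f(3,3)=1
t=4: f(4,-4)=1 f(4,-2)=4 f(4,0)=6 f(4,2)=4 f(4,4)=1
t=5: f(5,-5)=1 f(5,-3)=5 f(5,-1)=10 f(5,1)=10 f(5,3)=5 f(5,5)=1
t=6: f(6,-4)=6 f(6,-2)=15 f(6,0)=20 f(6,2)=15 f(6,4)=6 f(6,6)=1
t=7: f(7,-5)=6 f(7,-3)=21 f(7,-1)=35 f(7,1)=35 f(7,3)=21 f(7,5)=7 f(7,7)=1
t=8: f(8,-4)=27 f(8,-2)=56 f(8,0)=70 f(8,2)=56 f(8,4)=28 f(8,6)=8 f(8,8)=1
t=9: f(9,-5)=27 f(9,-3)=83 f(9,-1)=126 f(9,1)=126 f(9,3)=84 f(9,5)=36 f(9,7)=9 f(9,9)=1
t=10: f(10,-4)=110 f(10,-2)=209 f(10,0)=252 f(10,2)=210 f(10,4)=120 f(10,6)=45 f(10,8)=10 f(10,10)=1
t=11: f(11,-5)=110 f(11,-3)=319 f(11,-1)=461 f(11,1)=462 f(11,3)=330 f(11,5)=165 f(11,7)=55 f(11,9)=11 f(11,11)=1
t=12: f(12,-4)=429 f(12,-2)=780 f(12,0)=923 f(12,2)=792 f(12,4)=495 f(12,6)=220 f(12,8)=66 f(12,10)=12 f(12,12)=1
t=13: f(13,-5)=429 f(13,-3)=1209 f(13,-1)=1703 f(13,1)=1715 f(13,3)=1287 f(13,5)=715 f(13,7)=286 f(13,9)=78 f(13,11)=13 f(13,13)=1
t=14: f(14,-4)=1638 f(14,-2)=2912 f(14,0)=3418 f(14,2)=3002 f(14,4)=2002 f(14,6)=1001 f(14,8)=364 f(14,10)=91 f(14,12)=14 f(14,14)=1
t=15: f(15,-5)=1638 f(15,-3)=4550 f(15,-1)=6330 f(15,1)=6420 f(15,3)=5004 f(15,5)=3003 f(15,7)=1365 f(15,9)=455 f(15,11)=105 f(15,13)=15 f(15,15)=1
t=16: f(16,-4)=6188 f(16,-2)=10880 f(16,0)=12750 f(16,2)=11424 f(16,4)=8007 f(16,6)=4368 f(16,8)=1820 f(16,10)=560 f(16,12)=120 f(16,14)=16 f(16,16)=1
t=17: f(17,-5)=6188 f(17,-3)=17068 f(17,-1)=23630 f(17,1)=24174 f(17,3)=19431 f(17,5)=12375 f(17,7)=6188 f(17,9)=2380 f(17,11)=680 f(17,13)=136 f(17,15)=17 f(17,17)=1
t=18: f(18,-4)=23256 f(18,-2)=40698 f(18,0)=47804 f(18,2)=43605 f(18,4)=31806 f(18,6)=18563 f(18,8)=8568 f(18,10)=3060 f(18,12)=816 f(18,14)=153 f(18,16)=18 f(18,18)=1
t=19: f(19,-5)=23256 f(19,-3)=63954 f(19,-1)=88502 f(19,1)=91409 f(19,3)=75411 f(19,5)=50369 f(19,7)=27131 f(19,9)=11628 f(19,11)=3876 f(19,13)=969 f(19,15)=171 f(19,17)=19 f(19,19)=1
t=20: f(20,-4)=87210 f(20,-2)=152456 f(20,0)=179911 f(20,2)=166820 f(20,4)=125780 f(20,6)=77500 f(20,8)=38759 f(20,10)=15504 f(20,12)=4845 f(20,14)=1140 f(20,16)=190 f(20,18)=20 f(20,20)=1
t=21: f(21,-5)=87210 f(21,-3)=239666 f(21,-1)=332367 f(21,1)=346731 f(21,3)=292600 f(21,5)=203280 f(21,7)=116259 f(21,9)=54263 f(21,11)=20349 f(21,13)=5985 f(21,15)=1330 f(21,17)=210 f(21,19)=21 f(21,21)=1
t=22: f(22,-4)=326876 f(22,-2)=572033 f(22,0)=679098 f(22,2)=639331 f(22,4)=495880 f(22,6)=319539 f(22,8)=170522 f(22,10)=74612 f(22,12)=26334 f(22,14)=7315 f(22,16)=1540 f(22,18)=231 f(22,20)=22 f(22,22)=1
t=23: f(23,-5)=326876 f(23,-3)=898909 f(23,-1)=1251131 f(23,1)=1318429 f(23,3)=1135211 f(23,5)=815419 f(23,7)=490061 f(23,9)=245134 f(23,11)=100946 f(23,13)=33649 f(23,15)=8855 f(23,17)=1771 f(23,19)=253 f(23,21)=23 f(23,23)=1
t=24: f(24,-4)=1225785 f(24,-2)=2150040 f(24,0)=2569560 f(24,2)=2453640 f(24,4)=1950630 f(24,6)=1305480 f(24,8)=735195 f(24,10)=346080 f(24,12)=134595 f(24,14)=42504 f(24,16)=10626 f(24,18)=2024 f(24,20)=276 f(24,22)=24 f(24,24)=1
t=25: f(25,-5)=1225785 f(25,-3)=3375825 f(25,-1)=4719600 f(25,1)=5023200 f(25,3)=4404270 f(25,5)=3256110 f(25,7)=2040675 f(25,9)=1081275 f(25,11)=480675 f(25,13)=177099 f(25,15)=53130 f(25,17)=12650 f(25,19)=2300 f(25,21)=300 f(25,23)=25 f(25,25)=1
t=26: f(26,-4)=4601610 f(26,-2)=8095425 f(26,0)=9742800 f(26,2)=9427470 f(26,4)=7660380 f(26,6)=5296785 f(26,8)=3121950 f(26,10)=1561950 f(26,12)=657774 f(26,14)=230229 f(26,16)=65780 f(26,18)=14950 f(26,20)=2600 f(26,22)=325 f(26,24)=26 f(26,26)=1
t=27: f(27,-5)=4601610 f(27,-3)=12697035 f(27,-1)=17838225 f(27,1)=19170270 f(27,3)=17087850 f(27,5)=12957165 f(27,7)=8418735 f(27,9)=4683900 f(27,11)=2219724 f(27,13)=888003 f(27,15)=296009 f(27,17)=80730 f(27,19)=17550 f(27,21)=2925 f(27,23)=351 f(27,25)=27 f(27,27)=1
t=28: f(28,-4)=17298645 f(28,-2)=30535260 f(28,0)=37008495 f(28,2)=36258120 f(28,4)=30045015 f(28,6)=21375900 f(28,8)=13102635 f(28,10)=6903624 f(28,12)=3107727 f(28,14)=1184012 f(28,16)=376739 f(28,18)=98280 f(28,20)=20475 f(28,22)=3276 f(28,24)=378 f(28,26)=28 f(28,28)=1
Σ_s f(28,s) = 197318610
P = 197318610/268435456 = 98659305/134217728

Answer: 98659305/134217728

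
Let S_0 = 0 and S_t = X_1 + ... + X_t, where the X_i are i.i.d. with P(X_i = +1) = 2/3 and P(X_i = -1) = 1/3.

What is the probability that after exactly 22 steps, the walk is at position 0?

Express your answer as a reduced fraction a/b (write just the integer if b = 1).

Answer: 481574912/10460353203

Derivation:
To be at 0 after 22 steps: need exactly 11 steps of +1 and 11 of -1.
Number of such sequences: C(22,11) = 705432
Each has probability (2/3)^11 · (1/3)^11 = 2048/31381059609
P = 705432 · 2048/31381059609 = 481574912/10460353203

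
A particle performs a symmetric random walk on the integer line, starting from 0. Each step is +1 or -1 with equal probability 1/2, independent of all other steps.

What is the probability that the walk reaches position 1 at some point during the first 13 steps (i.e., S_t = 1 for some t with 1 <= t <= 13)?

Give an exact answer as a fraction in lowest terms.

Count via complement. Let g(t,s) = #length-t paths at position s with S_1..S_t all ≠ 1.
g(t,s) = g(t-1,s-1) + g(t-1,s+1) for s ≠ 1; g(t,1) = 0.
t=0: g(0,0)=1
t=1: g(1,-1)=1
t=2: g(2,-2)=1 g(2,0)=1
t=3: g(3,-3)=1 g(3,-1)=2
t=4: g(4,-4)=1 g(4,-2)=3 g(4,0)=2
t=5: g(5,-5)=1 g(5,-3)=4 g(5,-1)=5
t=6: g(6,-6)=1 g(6,-4)=5 g(6,-2)=9 g(6,0)=5
t=7: g(7,-7)=1 g(7,-5)=6 g(7,-3)=14 g(7,-1)=14
t=8: g(8,-8)=1 g(8,-6)=7 g(8,-4)=20 g(8,-2)=28 g(8,0)=14
t=9: g(9,-9)=1 g(9,-7)=8 g(9,-5)=27 g(9,-3)=48 g(9,-1)=42
t=10: g(10,-10)=1 g(10,-8)=9 g(10,-6)=35 g(10,-4)=75 g(10,-2)=90 g(10,0)=42
t=11: g(11,-11)=1 g(11,-9)=10 g(11,-7)=44 g(11,-5)=110 g(11,-3)=165 g(11,-1)=132
t=12: g(12,-12)=1 g(12,-10)=11 g(12,-8)=54 g(12,-6)=154 g(12,-4)=275 g(12,-2)=297 g(12,0)=132
t=13: g(13,-13)=1 g(13,-11)=12 g(13,-9)=65 g(13,-7)=208 g(13,-5)=429 g(13,-3)=572 g(13,-1)=429
Paths never hitting 1: Σ_s g(13,s) = 1716
Paths hitting 1: 2^13 - 1716 = 6476
P = 6476/8192 = 1619/2048

Answer: 1619/2048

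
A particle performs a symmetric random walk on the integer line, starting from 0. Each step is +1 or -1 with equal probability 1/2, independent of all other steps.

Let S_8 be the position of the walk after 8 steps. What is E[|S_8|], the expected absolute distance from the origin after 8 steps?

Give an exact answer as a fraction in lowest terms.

S_8 takes values m ≡ 0 (mod 2) with |m| ≤ 8; P(S_8=m) = C(8,(8+m)/2)/2^8.
Total paths: 2^8 = 256
Distribution: P(S=-8)=1/256, P(S=-6)=8/256, P(S=-4)=28/256, P(S=-2)=56/256, P(S=0)=70/256, P(S=2)=56/256, P(S=4)=28/256, P(S=6)=8/256, P(S=8)=1/256
E[|S_8|] = Σ_m |m|·P(S_8=m) = 560/256 = 35/16

Answer: 35/16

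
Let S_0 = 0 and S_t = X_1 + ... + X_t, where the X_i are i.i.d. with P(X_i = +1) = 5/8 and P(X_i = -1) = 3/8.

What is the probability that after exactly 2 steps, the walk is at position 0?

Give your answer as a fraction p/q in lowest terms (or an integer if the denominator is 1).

Answer: 15/32

Derivation:
To be at 0 after 2 steps: need exactly 1 step of +1 and 1 of -1.
Number of such sequences: C(2,1) = 2
Each has probability (5/8)^1 · (3/8)^1 = 15/64
P = 2 · 15/64 = 15/32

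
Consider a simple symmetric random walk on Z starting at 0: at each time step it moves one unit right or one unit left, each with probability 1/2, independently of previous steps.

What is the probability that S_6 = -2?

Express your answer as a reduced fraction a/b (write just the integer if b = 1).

To reach position -2 after 6 steps: need 2 steps of +1 and 4 of -1.
Favorable paths: C(6,2) = 15
Total paths: 2^6 = 64
P = 15/64 = 15/64

Answer: 15/64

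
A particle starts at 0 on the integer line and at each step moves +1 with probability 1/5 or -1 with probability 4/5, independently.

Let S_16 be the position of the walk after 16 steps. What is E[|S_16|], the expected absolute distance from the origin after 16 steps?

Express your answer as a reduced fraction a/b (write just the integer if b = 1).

S_16 takes values m ≡ 0 (mod 2) with |m| ≤ 16; P(S_16=m) = C(16,(16+m)/2) · (1/5)^((16+m)/2) · (4/5)^((16-m)/2).
Distribution: P(S=-16)=4294967296/152587890625, P(S=-14)=17179869184/152587890625, P(S=-12)=6442450944/30517578125, P(S=-10)=7516192768/30517578125, P(S=-8)=6106906624/30517578125, P(S=-6)=18320719872/152587890625, P(S=-4)=8396996608/152587890625, P(S=-2)=599785472/30517578125, P(S=0)=168689664/30517578125, P(S=2)=37486592/30517578125, P(S=4)=32800768/152587890625, P(S=6)=4472832/152587890625, P(S=8)=93184/30517578125, P(S=10)=7168/30517578125, P(S=12)=384/30517578125, P(S=14)=64/152587890625, P(S=16)=1/152587890625
E[|S_16|] = Σ_m |m|·P(S_16=m) = 1465917781392/152587890625

Answer: 1465917781392/152587890625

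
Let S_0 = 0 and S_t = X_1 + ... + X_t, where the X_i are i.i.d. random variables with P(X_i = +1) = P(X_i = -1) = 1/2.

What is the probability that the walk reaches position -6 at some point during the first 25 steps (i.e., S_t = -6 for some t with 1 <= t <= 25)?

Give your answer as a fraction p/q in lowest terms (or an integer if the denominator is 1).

Count via complement. Let g(t,s) = #length-t paths at position s with S_1..S_t all ≠ -6.
g(t,s) = g(t-1,s-1) + g(t-1,s+1) for s ≠ -6; g(t,-6) = 0.
t=0: g(0,0)=1
t=1: g(1,-1)=1 g(1,1)=1
t=2: g(2,-2)=1 g(2,0)=2 g(2,2)=1
t=3: g(3,-3)=1 g(3,-1)=3 g(3,1)=3 g(3,3)=1
t=4: g(4,-4)=1 g(4,-2)=4 g(4,0)=6 g(4,2)=4 g(4,4)=1
t=5: g(5,-5)=1 g(5,-3)=5 g(5,-1)=10 g(5,1)=10 g(5,3)=5 g(5,5)=1
t=6: g(6,-4)=6 g(6,-2)=15 g(6,0)=20 g(6,2)=15 g(6,4)=6 g(6,6)=1
t=7: g(7,-5)=6 g(7,-3)=21 g(7,-1)=35 g(7,1)=35 g(7,3)=21 g(7,5)=7 g(7,7)=1
t=8: g(8,-4)=27 g(8,-2)=56 g(8,0)=70 g(8,2)=56 g(8,4)=28 g(8,6)=8 g(8,8)=1
t=9: g(9,-5)=27 g(9,-3)=83 g(9,-1)=126 g(9,1)=126 g(9,3)=84 g(9,5)=36 g(9,7)=9 g(9,9)=1
t=10: g(10,-4)=110 g(10,-2)=209 g(10,0)=252 g(10,2)=210 g(10,4)=120 g(10,6)=45 g(10,8)=10 g(10,10)=1
t=11: g(11,-5)=110 g(11,-3)=319 g(11,-1)=461 g(11,1)=462 g(11,3)=330 g(11,5)=165 g(11,7)=55 g(11,9)=11 g(11,11)=1
t=12: g(12,-4)=429 g(12,-2)=780 g(12,0)=923 g(12,2)=792 g(12,4)=495 g(12,6)=220 g(12,8)=66 g(12,10)=12 g(12,12)=1
t=13: g(13,-5)=429 g(13,-3)=1209 g(13,-1)=1703 g(13,1)=1715 g(13,3)=1287 g(13,5)=715 g(13,7)=286 g(13,9)=78 g(13,11)=13 g(13,13)=1
t=14: g(14,-4)=1638 g(14,-2)=2912 g(14,0)=3418 g(14,2)=3002 g(14,4)=2002 g(14,6)=1001 g(14,8)=364 g(14,10)=91 g(14,12)=14 g(14,14)=1
t=15: g(15,-5)=1638 g(15,-3)=4550 g(15,-1)=6330 g(15,1)=6420 g(15,3)=5004 g(15,5)=3003 g(15,7)=1365 g(15,9)=455 g(15,11)=105 g(15,13)=15 g(15,15)=1
t=16: g(16,-4)=6188 g(16,-2)=10880 g(16,0)=12750 g(16,2)=11424 g(16,4)=8007 g(16,6)=4368 g(16,8)=1820 g(16,10)=560 g(16,12)=120 g(16,14)=16 g(16,16)=1
t=17: g(17,-5)=6188 g(17,-3)=17068 g(17,-1)=23630 g(17,1)=24174 g(17,3)=19431 g(17,5)=12375 g(17,7)=6188 g(17,9)=2380 g(17,11)=680 g(17,13)=136 g(17,15)=17 g(17,17)=1
t=18: g(18,-4)=23256 g(18,-2)=40698 g(18,0)=47804 g(18,2)=43605 g(18,4)=31806 g(18,6)=18563 g(18,8)=8568 g(18,10)=3060 g(18,12)=816 g(18,14)=153 g(18,16)=18 g(18,18)=1
t=19: g(19,-5)=23256 g(19,-3)=63954 g(19,-1)=88502 g(19,1)=91409 g(19,3)=75411 g(19,5)=50369 g(19,7)=27131 g(19,9)=11628 g(19,11)=3876 g(19,13)=969 g(19,15)=171 g(19,17)=19 g(19,19)=1
t=20: g(20,-4)=87210 g(20,-2)=152456 g(20,0)=179911 g(20,2)=166820 g(20,4)=125780 g(20,6)=77500 g(20,8)=38759 g(20,10)=15504 g(20,12)=4845 g(20,14)=1140 g(20,16)=190 g(20,18)=20 g(20,20)=1
t=21: g(21,-5)=87210 g(21,-3)=239666 g(21,-1)=332367 g(21,1)=346731 g(21,3)=292600 g(21,5)=203280 g(21,7)=116259 g(21,9)=54263 g(21,11)=20349 g(21,13)=5985 g(21,15)=1330 g(21,17)=210 g(21,19)=21 g(21,21)=1
t=22: g(22,-4)=326876 g(22,-2)=572033 g(22,0)=679098 g(22,2)=639331 g(22,4)=495880 g(22,6)=319539 g(22,8)=170522 g(22,10)=74612 g(22,12)=26334 g(22,14)=7315 g(22,16)=1540 g(22,18)=231 g(22,20)=22 g(22,22)=1
t=23: g(23,-5)=326876 g(23,-3)=898909 g(23,-1)=1251131 g(23,1)=1318429 g(23,3)=1135211 g(23,5)=815419 g(23,7)=490061 g(23,9)=245134 g(23,11)=100946 g(23,13)=33649 g(23,15)=8855 g(23,17)=1771 g(23,19)=253 g(23,21)=23 g(23,23)=1
t=24: g(24,-4)=1225785 g(24,-2)=2150040 g(24,0)=2569560 g(24,2)=2453640 g(24,4)=1950630 g(24,6)=1305480 g(24,8)=735195 g(24,10)=346080 g(24,12)=134595 g(24,14)=42504 g(24,16)=10626 g(24,18)=2024 g(24,20)=276 g(24,22)=24 g(24,24)=1
t=25: g(25,-5)=1225785 g(25,-3)=3375825 g(25,-1)=4719600 g(25,1)=5023200 g(25,3)=4404270 g(25,5)=3256110 g(25,7)=2040675 g(25,9)=1081275 g(25,11)=480675 g(25,13)=177099 g(25,15)=53130 g(25,17)=12650 g(25,19)=2300 g(25,21)=300 g(25,23)=25 g(25,25)=1
Paths never hitting -6: Σ_s g(25,s) = 25852920
Paths hitting -6: 2^25 - 25852920 = 7701512
P = 7701512/33554432 = 962689/4194304

Answer: 962689/4194304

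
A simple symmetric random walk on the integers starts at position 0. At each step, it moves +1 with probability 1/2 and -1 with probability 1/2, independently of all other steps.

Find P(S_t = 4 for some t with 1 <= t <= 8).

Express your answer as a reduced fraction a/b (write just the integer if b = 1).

Count via complement. Let g(t,s) = #length-t paths at position s with S_1..S_t all ≠ 4.
g(t,s) = g(t-1,s-1) + g(t-1,s+1) for s ≠ 4; g(t,4) = 0.
t=0: g(0,0)=1
t=1: g(1,-1)=1 g(1,1)=1
t=2: g(2,-2)=1 g(2,0)=2 g(2,2)=1
t=3: g(3,-3)=1 g(3,-1)=3 g(3,1)=3 g(3,3)=1
t=4: g(4,-4)=1 g(4,-2)=4 g(4,0)=6 g(4,2)=4
t=5: g(5,-5)=1 g(5,-3)=5 g(5,-1)=10 g(5,1)=10 g(5,3)=4
t=6: g(6,-6)=1 g(6,-4)=6 g(6,-2)=15 g(6,0)=20 g(6,2)=14
t=7: g(7,-7)=1 g(7,-5)=7 g(7,-3)=21 g(7,-1)=35 g(7,1)=34 g(7,3)=14
t=8: g(8,-8)=1 g(8,-6)=8 g(8,-4)=28 g(8,-2)=56 g(8,0)=69 g(8,2)=48
Paths never hitting 4: Σ_s g(8,s) = 210
Paths hitting 4: 2^8 - 210 = 46
P = 46/256 = 23/128

Answer: 23/128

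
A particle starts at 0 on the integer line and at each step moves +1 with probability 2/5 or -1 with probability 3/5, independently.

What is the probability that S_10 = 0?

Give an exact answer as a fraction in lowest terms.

To be at 0 after 10 steps: need exactly 5 steps of +1 and 5 of -1.
Number of such sequences: C(10,5) = 252
Each has probability (2/5)^5 · (3/5)^5 = 7776/9765625
P = 252 · 7776/9765625 = 1959552/9765625

Answer: 1959552/9765625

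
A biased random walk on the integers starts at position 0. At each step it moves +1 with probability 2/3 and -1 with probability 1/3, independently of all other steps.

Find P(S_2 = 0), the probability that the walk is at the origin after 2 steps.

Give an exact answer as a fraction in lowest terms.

To be at 0 after 2 steps: need exactly 1 step of +1 and 1 of -1.
Number of such sequences: C(2,1) = 2
Each has probability (2/3)^1 · (1/3)^1 = 2/9
P = 2 · 2/9 = 4/9

Answer: 4/9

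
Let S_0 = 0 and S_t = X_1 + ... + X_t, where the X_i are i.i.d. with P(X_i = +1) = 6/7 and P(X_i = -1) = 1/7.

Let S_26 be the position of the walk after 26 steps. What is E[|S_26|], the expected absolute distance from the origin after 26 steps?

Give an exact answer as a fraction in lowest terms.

Answer: 24905575926653843191550/1341068619663964900807

Derivation:
S_26 takes values m ≡ 0 (mod 2) with |m| ≤ 26; P(S_26=m) = C(26,(26+m)/2) · (6/7)^((26+m)/2) · (1/7)^((26-m)/2).
Distribution: P(S=-26)=1/9387480337647754305649, P(S=-24)=156/9387480337647754305649, P(S=-22)=11700/9387480337647754305649, P(S=-20)=561600/9387480337647754305649, P(S=-18)=19375200/9387480337647754305649, P(S=-16)=511505280/9387480337647754305649, P(S=-14)=1534515840/1341068619663964900807, P(S=-12)=184141900800/9387480337647754305649, P(S=-10)=2624022086400/9387480337647754305649, P(S=-8)=31488265036800/9387480337647754305649, P(S=-6)=321180303375360/9387480337647754305649, P(S=-4)=2803028102184960/9387480337647754305649, P(S=-2)=21022710766387200/9387480337647754305649, P(S=0)=19405579168972800/1341068619663964900807, P(S=2)=756817587589939200/9387480337647754305649, P(S=4)=3632724420431708160/9387480337647754305649, P(S=6)=14984988234280796160/9387480337647754305649, P(S=8)=52888193768049868800/9387480337647754305649, P(S=10)=158664581304149606400/9387480337647754305649, P(S=12)=400836836978904268800/9387480337647754305649, P(S=14)=120251051093671280640/1341068619663964900807, P(S=16)=1443012613124055367680/9387480337647754305649, P(S=18)=1967744472441893683200/9387480337647754305649, P(S=20)=2053298579939367321600/9387480337647754305649, P(S=22)=1539973934954525491200/9387480337647754305649, P(S=24)=739187488778172235776/9387480337647754305649, P(S=26)=170581728179578208256/9387480337647754305649
E[|S_26|] = Σ_m |m|·P(S_26=m) = 24905575926653843191550/1341068619663964900807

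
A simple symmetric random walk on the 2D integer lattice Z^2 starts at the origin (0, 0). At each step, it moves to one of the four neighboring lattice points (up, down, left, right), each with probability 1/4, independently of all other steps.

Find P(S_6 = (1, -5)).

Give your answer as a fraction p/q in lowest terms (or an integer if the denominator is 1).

Let h be the number of horizontal steps (so 6-h are vertical). To end at (1,-5) need (h+1)/2 right-steps and ((6-h)-5)/2 up-steps.
Sum over h with 1 ≤ h ≤ 1, h ≡ 1 (mod 2), 6-h ≡ 1 (mod 2):
h=1: C(6,1)·C(1,1)·C(5,0) = 6·1·1 = 6
Total favorable: 6
Total paths: 4^6 = 4096
P = 6/4096 = 3/2048

Answer: 3/2048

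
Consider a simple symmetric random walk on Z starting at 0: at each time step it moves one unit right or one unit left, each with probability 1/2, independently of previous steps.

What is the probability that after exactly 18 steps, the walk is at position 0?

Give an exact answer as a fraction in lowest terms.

Answer: 12155/65536

Derivation:
To return to 0 after 18 steps: need exactly 9 steps of +1 and 9 of -1.
Favorable paths: C(18,9) = 48620
Total paths: 2^18 = 262144
P = 48620/262144 = 12155/65536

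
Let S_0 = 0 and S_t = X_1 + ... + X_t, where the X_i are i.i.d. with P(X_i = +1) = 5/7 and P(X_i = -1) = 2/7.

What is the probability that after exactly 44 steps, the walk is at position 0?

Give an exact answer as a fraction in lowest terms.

Answer: 21040989637200000000000000000000000/15286700631942576193765185769276826401

Derivation:
To be at 0 after 44 steps: need exactly 22 steps of +1 and 22 of -1.
Number of such sequences: C(44,22) = 2104098963720
Each has probability (5/7)^22 · (2/7)^22 = 10000000000000000000000/15286700631942576193765185769276826401
P = 2104098963720 · 10000000000000000000000/15286700631942576193765185769276826401 = 21040989637200000000000000000000000/15286700631942576193765185769276826401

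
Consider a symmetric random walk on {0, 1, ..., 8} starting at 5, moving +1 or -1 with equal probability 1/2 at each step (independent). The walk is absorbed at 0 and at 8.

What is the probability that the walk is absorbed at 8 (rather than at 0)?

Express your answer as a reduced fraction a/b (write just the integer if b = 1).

Answer: 5/8

Derivation:
Symmetric walk (p = 1/2): the harmonic-function argument gives P(hit 8 before 0 | start at 5) = a/N.
P = 5/8 = 5/8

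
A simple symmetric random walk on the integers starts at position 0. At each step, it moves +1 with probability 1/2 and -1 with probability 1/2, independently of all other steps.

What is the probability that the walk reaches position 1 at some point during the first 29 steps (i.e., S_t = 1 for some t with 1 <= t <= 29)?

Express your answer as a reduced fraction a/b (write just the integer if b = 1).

Count via complement. Let g(t,s) = #length-t paths at position s with S_1..S_t all ≠ 1.
g(t,s) = g(t-1,s-1) + g(t-1,s+1) for s ≠ 1; g(t,1) = 0.
t=0: g(0,0)=1
t=1: g(1,-1)=1
t=2: g(2,-2)=1 g(2,0)=1
t=3: g(3,-3)=1 g(3,-1)=2
t=4: g(4,-4)=1 g(4,-2)=3 g(4,0)=2
t=5: g(5,-5)=1 g(5,-3)=4 g(5,-1)=5
t=6: g(6,-6)=1 g(6,-4)=5 g(6,-2)=9 g(6,0)=5
t=7: g(7,-7)=1 g(7,-5)=6 g(7,-3)=14 g(7,-1)=14
t=8: g(8,-8)=1 g(8,-6)=7 g(8,-4)=20 g(8,-2)=28 g(8,0)=14
t=9: g(9,-9)=1 g(9,-7)=8 g(9,-5)=27 g(9,-3)=48 g(9,-1)=42
t=10: g(10,-10)=1 g(10,-8)=9 g(10,-6)=35 g(10,-4)=75 g(10,-2)=90 g(10,0)=42
t=11: g(11,-11)=1 g(11,-9)=10 g(11,-7)=44 g(11,-5)=110 g(11,-3)=165 g(11,-1)=132
t=12: g(12,-12)=1 g(12,-10)=11 g(12,-8)=54 g(12,-6)=154 g(12,-4)=275 g(12,-2)=297 g(12,0)=132
t=13: g(13,-13)=1 g(13,-11)=12 g(13,-9)=65 g(13,-7)=208 g(13,-5)=429 g(13,-3)=572 g(13,-1)=429
t=14: g(14,-14)=1 g(14,-12)=13 g(14,-10)=77 g(14,-8)=273 g(14,-6)=637 g(14,-4)=1001 g(14,-2)=1001 g(14,0)=429
t=15: g(15,-15)=1 g(15,-13)=14 g(15,-11)=90 g(15,-9)=350 g(15,-7)=910 g(15,-5)=1638 g(15,-3)=2002 g(15,-1)=1430
t=16: g(16,-16)=1 g(16,-14)=15 g(16,-12)=104 g(16,-10)=440 g(16,-8)=1260 g(16,-6)=2548 g(16,-4)=3640 g(16,-2)=3432 g(16,0)=1430
t=17: g(17,-17)=1 g(17,-15)=16 g(17,-13)=119 g(17,-11)=544 g(17,-9)=1700 g(17,-7)=3808 g(17,-5)=6188 g(17,-3)=7072 g(17,-1)=4862
t=18: g(18,-18)=1 g(18,-16)=17 g(18,-14)=135 g(18,-12)=663 g(18,-10)=2244 g(18,-8)=5508 g(18,-6)=9996 g(18,-4)=13260 g(18,-2)=11934 g(18,0)=4862
t=19: g(19,-19)=1 g(19,-17)=18 g(19,-15)=152 g(19,-13)=798 g(19,-11)=2907 g(19,-9)=7752 g(19,-7)=15504 g(19,-5)=23256 g(19,-3)=25194 g(19,-1)=16796
t=20: g(20,-20)=1 g(20,-18)=19 g(20,-16)=170 g(20,-14)=950 g(20,-12)=3705 g(20,-10)=10659 g(20,-8)=23256 g(20,-6)=38760 g(20,-4)=48450 g(20,-2)=41990 g(20,0)=16796
t=21: g(21,-21)=1 g(21,-19)=20 g(21,-17)=189 g(21,-15)=1120 g(21,-13)=4655 g(21,-11)=14364 g(21,-9)=33915 g(21,-7)=62016 g(21,-5)=87210 g(21,-3)=90440 g(21,-1)=58786
t=22: g(22,-22)=1 g(22,-20)=21 g(22,-18)=209 g(22,-16)=1309 g(22,-14)=5775 g(22,-12)=19019 g(22,-10)=48279 g(22,-8)=95931 g(22,-6)=149226 g(22,-4)=177650 g(22,-2)=149226 g(22,0)=58786
t=23: g(23,-23)=1 g(23,-21)=22 g(23,-19)=230 g(23,-17)=1518 g(23,-15)=7084 g(23,-13)=24794 g(23,-11)=67298 g(23,-9)=144210 g(23,-7)=245157 g(23,-5)=326876 g(23,-3)=326876 g(23,-1)=208012
t=24: g(24,-24)=1 g(24,-22)=23 g(24,-20)=252 g(24,-18)=1748 g(24,-16)=8602 g(24,-14)=31878 g(24,-12)=92092 g(24,-10)=211508 g(24,-8)=389367 g(24,-6)=572033 g(24,-4)=653752 g(24,-2)=534888 g(24,0)=208012
t=25: g(25,-25)=1 g(25,-23)=24 g(25,-21)=275 g(25,-19)=2000 g(25,-17)=10350 g(25,-15)=40480 g(25,-13)=123970 g(25,-11)=303600 g(25,-9)=600875 g(25,-7)=961400 g(25,-5)=1225785 g(25,-3)=1188640 g(25,-1)=742900
t=26: g(26,-26)=1 g(26,-24)=25 g(26,-22)=299 g(26,-20)=2275 g(26,-18)=12350 g(26,-16)=50830 g(26,-14)=164450 g(26,-12)=427570 g(26,-10)=904475 g(26,-8)=1562275 g(26,-6)=2187185 g(26,-4)=2414425 g(26,-2)=1931540 g(26,0)=742900
t=27: g(27,-27)=1 g(27,-25)=26 g(27,-23)=324 g(27,-21)=2574 g(27,-19)=14625 g(27,-17)=63180 g(27,-15)=215280 g(27,-13)=592020 g(27,-11)=1332045 g(27,-9)=2466750 g(27,-7)=3749460 g(27,-5)=4601610 g(27,-3)=4345965 g(27,-1)=2674440
t=28: g(28,-28)=1 g(28,-26)=27 g(28,-24)=350 g(28,-22)=2898 g(28,-20)=17199 g(28,-18)=77805 g(28,-16)=278460 g(28,-14)=807300 g(28,-12)=1924065 g(28,-10)=3798795 g(28,-8)=6216210 g(28,-6)=8351070 g(28,-4)=8947575 g(28,-2)=7020405 g(28,0)=2674440
t=29: g(29,-29)=1 g(29,-27)=28 g(29,-25)=377 g(29,-23)=3248 g(29,-21)=20097 g(29,-19)=95004 g(29,-17)=356265 g(29,-15)=1085760 g(29,-13)=2731365 g(29,-11)=5722860 g(29,-9)=10015005 g(29,-7)=14567280 g(29,-5)=17298645 g(29,-3)=15967980 g(29,-1)=9694845
Paths never hitting 1: Σ_s g(29,s) = 77558760
Paths hitting 1: 2^29 - 77558760 = 459312152
P = 459312152/536870912 = 57414019/67108864

Answer: 57414019/67108864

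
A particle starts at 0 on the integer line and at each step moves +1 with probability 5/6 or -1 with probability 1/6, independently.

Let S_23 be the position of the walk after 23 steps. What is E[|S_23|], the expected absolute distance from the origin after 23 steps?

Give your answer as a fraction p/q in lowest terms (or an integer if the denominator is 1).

Answer: 252279476082920281/16452712980283392

Derivation:
S_23 takes values m ≡ 1 (mod 2) with |m| ≤ 23; P(S_23=m) = C(23,(23+m)/2) · (5/6)^((23+m)/2) · (1/6)^((23-m)/2).
Distribution: P(S=-23)=1/789730223053602816, P(S=-21)=115/789730223053602816, P(S=-19)=6325/789730223053602816, P(S=-17)=221375/789730223053602816, P(S=-15)=5534375/789730223053602816, P(S=-13)=105153125/789730223053602816, P(S=-11)=525765625/263243407684534272, P(S=-9)=6384296875/263243407684534272, P(S=-7)=31921484375/131621703842267136, P(S=-5)=798037109375/394865111526801408, P(S=-3)=5586259765625/394865111526801408, P(S=-1)=33009716796875/394865111526801408, P(S=1)=165048583984375/394865111526801408, P(S=3)=698282470703125/394865111526801408, P(S=5)=2493865966796875/394865111526801408, P(S=7)=2493865966796875/131621703842267136, P(S=9)=12469329833984375/263243407684534272, P(S=11)=25672149658203125/263243407684534272, P(S=13)=128360748291015625/789730223053602816, P(S=15)=168895721435546875/789730223053602816, P(S=17)=168895721435546875/789730223053602816, P(S=19)=120639801025390625/789730223053602816, P(S=21)=54836273193359375/789730223053602816, P(S=23)=11920928955078125/789730223053602816
E[|S_23|] = Σ_m |m|·P(S_23=m) = 252279476082920281/16452712980283392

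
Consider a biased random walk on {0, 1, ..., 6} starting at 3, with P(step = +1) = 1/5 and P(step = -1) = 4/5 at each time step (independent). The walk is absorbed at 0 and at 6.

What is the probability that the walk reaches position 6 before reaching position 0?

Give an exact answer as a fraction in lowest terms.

Biased walk: p = 1/5, q = 4/5, r = q/p = 4
Gambler's ruin: P(hit 6 before 0 | start at 3) = (1 - r^a)/(1 - r^N)
r^3 = 64; r^6 = 4096
P = (1 - 64) / (1 - 4096) = -63 / -4095 = 1/65

Answer: 1/65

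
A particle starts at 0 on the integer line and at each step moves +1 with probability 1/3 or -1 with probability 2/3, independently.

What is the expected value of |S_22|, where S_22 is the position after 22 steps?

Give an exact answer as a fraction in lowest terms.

S_22 takes values m ≡ 0 (mod 2) with |m| ≤ 22; P(S_22=m) = C(22,(22+m)/2) · (1/3)^((22+m)/2) · (2/3)^((22-m)/2).
Distribution: P(S=-22)=4194304/31381059609, P(S=-20)=46137344/31381059609, P(S=-18)=80740352/10460353203, P(S=-16)=807403520/31381059609, P(S=-14)=1917583360/31381059609, P(S=-12)=383516672/3486784401, P(S=-10)=1629945856/10460353203, P(S=-8)=1862795264/10460353203, P(S=-6)=582123520/3486784401, P(S=-4)=4074864640/31381059609, P(S=-2)=2648662016/31381059609, P(S=0)=481574912/10460353203, P(S=2)=662165504/31381059609, P(S=4)=254679040/31381059609, P(S=6)=9095680/3486784401, P(S=8)=7276544/10460353203, P(S=10)=1591744/10460353203, P(S=12)=93632/3486784401, P(S=14)=117040/31381059609, P(S=16)=12320/31381059609, P(S=18)=308/10460353203, P(S=20)=44/31381059609, P(S=22)=1/31381059609
E[|S_22|] = Σ_m |m|·P(S_22=m) = 236264907934/31381059609

Answer: 236264907934/31381059609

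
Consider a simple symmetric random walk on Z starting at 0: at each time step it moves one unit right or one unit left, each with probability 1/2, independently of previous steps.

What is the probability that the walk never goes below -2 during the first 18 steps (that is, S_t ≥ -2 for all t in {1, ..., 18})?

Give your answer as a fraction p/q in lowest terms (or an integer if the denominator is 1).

Let f(t,s) = #length-t paths at position s with S_1..S_t all ≥ -2.
f(t,s) = f(t-1,s-1) + f(t-1,s+1) for s ≥ -2; f(t,s) = 0 for s < -2.
t=0: f(0,0)=1
t=1: f(1,-1)=1 f(1,1)=1
t=2: f(2,-2)=1 f(2,0)=2 f(2,2)=1
t=3: f(3,-1)=3 f(3,1)=3 f(3,3)=1
t=4: f(4,-2)=3 f(4,0)=6 f(4,2)=4 f(4,4)=1
t=5: f(5,-1)=9 f(5,1)=10 f(5,3)=5 f(5,5)=1
t=6: f(6,-2)=9 f(6,0)=19 f(6,2)=15 f(6,4)=6 f(6,6)=1
t=7: f(7,-1)=28 f(7,1)=34 f(7,3)=21 f(7,5)=7 f(7,7)=1
t=8: f(8,-2)=28 f(8,0)=62 f(8,2)=55 f(8,4)=28 f(8,6)=8 f(8,8)=1
t=9: f(9,-1)=90 f(9,1)=117 f(9,3)=83 f(9,5)=36 f(9,7)=9 f(9,9)=1
t=10: f(10,-2)=90 f(10,0)=207 f(10,2)=200 f(10,4)=119 f(10,6)=45 f(10,8)=10 f(10,10)=1
t=11: f(11,-1)=297 f(11,1)=407 f(11,3)=319 f(11,5)=164 f(11,7)=55 f(11,9)=11 f(11,11)=1
t=12: f(12,-2)=297 f(12,0)=704 f(12,2)=726 f(12,4)=483 f(12,6)=219 f(12,8)=66 f(12,10)=12 f(12,12)=1
t=13: f(13,-1)=1001 f(13,1)=1430 f(13,3)=1209 f(13,5)=702 f(13,7)=285 f(13,9)=78 f(13,11)=13 f(13,13)=1
t=14: f(14,-2)=1001 f(14,0)=2431 f(14,2)=2639 f(14,4)=1911 f(14,6)=987 f(14,8)=363 f(14,10)=91 f(14,12)=14 f(14,14)=1
t=15: f(15,-1)=3432 f(15,1)=5070 f(15,3)=4550 f(15,5)=2898 f(15,7)=1350 f(15,9)=454 f(15,11)=105 f(15,13)=15 f(15,15)=1
t=16: f(16,-2)=3432 f(16,0)=8502 f(16,2)=9620 f(16,4)=7448 f(16,6)=4248 f(16,8)=1804 f(16,10)=559 f(16,12)=120 f(16,14)=16 f(16,16)=1
t=17: f(17,-1)=11934 f(17,1)=18122 f(17,3)=17068 f(17,5)=11696 f(17,7)=6052 f(17,9)=2363 f(17,11)=679 f(17,13)=136 f(17,15)=17 f(17,17)=1
t=18: f(18,-2)=11934 f(18,0)=30056 f(18,2)=35190 f(18,4)=28764 f(18,6)=17748 f(18,8)=8415 f(18,10)=3042 f(18,12)=815 f(18,14)=153 f(18,16)=18 f(18,18)=1
Σ_s f(18,s) = 136136
P = 136136/262144 = 17017/32768

Answer: 17017/32768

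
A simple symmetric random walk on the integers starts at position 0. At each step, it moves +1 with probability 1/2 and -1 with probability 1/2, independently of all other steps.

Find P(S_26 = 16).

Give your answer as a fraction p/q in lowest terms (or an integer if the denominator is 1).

Answer: 16445/16777216

Derivation:
To reach position 16 after 26 steps: need 21 steps of +1 and 5 of -1.
Favorable paths: C(26,21) = 65780
Total paths: 2^26 = 67108864
P = 65780/67108864 = 16445/16777216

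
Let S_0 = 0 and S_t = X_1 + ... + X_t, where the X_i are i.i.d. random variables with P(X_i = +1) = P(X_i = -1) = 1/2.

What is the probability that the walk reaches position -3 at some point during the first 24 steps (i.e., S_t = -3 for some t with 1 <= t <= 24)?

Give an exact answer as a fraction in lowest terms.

Answer: 2270193/4194304

Derivation:
Count via complement. Let g(t,s) = #length-t paths at position s with S_1..S_t all ≠ -3.
g(t,s) = g(t-1,s-1) + g(t-1,s+1) for s ≠ -3; g(t,-3) = 0.
t=0: g(0,0)=1
t=1: g(1,-1)=1 g(1,1)=1
t=2: g(2,-2)=1 g(2,0)=2 g(2,2)=1
t=3: g(3,-1)=3 g(3,1)=3 g(3,3)=1
t=4: g(4,-2)=3 g(4,0)=6 g(4,2)=4 g(4,4)=1
t=5: g(5,-1)=9 g(5,1)=10 g(5,3)=5 g(5,5)=1
t=6: g(6,-2)=9 g(6,0)=19 g(6,2)=15 g(6,4)=6 g(6,6)=1
t=7: g(7,-1)=28 g(7,1)=34 g(7,3)=21 g(7,5)=7 g(7,7)=1
t=8: g(8,-2)=28 g(8,0)=62 g(8,2)=55 g(8,4)=28 g(8,6)=8 g(8,8)=1
t=9: g(9,-1)=90 g(9,1)=117 g(9,3)=83 g(9,5)=36 g(9,7)=9 g(9,9)=1
t=10: g(10,-2)=90 g(10,0)=207 g(10,2)=200 g(10,4)=119 g(10,6)=45 g(10,8)=10 g(10,10)=1
t=11: g(11,-1)=297 g(11,1)=407 g(11,3)=319 g(11,5)=164 g(11,7)=55 g(11,9)=11 g(11,11)=1
t=12: g(12,-2)=297 g(12,0)=704 g(12,2)=726 g(12,4)=483 g(12,6)=219 g(12,8)=66 g(12,10)=12 g(12,12)=1
t=13: g(13,-1)=1001 g(13,1)=1430 g(13,3)=1209 g(13,5)=702 g(13,7)=285 g(13,9)=78 g(13,11)=13 g(13,13)=1
t=14: g(14,-2)=1001 g(14,0)=2431 g(14,2)=2639 g(14,4)=1911 g(14,6)=987 g(14,8)=363 g(14,10)=91 g(14,12)=14 g(14,14)=1
t=15: g(15,-1)=3432 g(15,1)=5070 g(15,3)=4550 g(15,5)=2898 g(15,7)=1350 g(15,9)=454 g(15,11)=105 g(15,13)=15 g(15,15)=1
t=16: g(16,-2)=3432 g(16,0)=8502 g(16,2)=9620 g(16,4)=7448 g(16,6)=4248 g(16,8)=1804 g(16,10)=559 g(16,12)=120 g(16,14)=16 g(16,16)=1
t=17: g(17,-1)=11934 g(17,1)=18122 g(17,3)=17068 g(17,5)=11696 g(17,7)=6052 g(17,9)=2363 g(17,11)=679 g(17,13)=136 g(17,15)=17 g(17,17)=1
t=18: g(18,-2)=11934 g(18,0)=30056 g(18,2)=35190 g(18,4)=28764 g(18,6)=17748 g(18,8)=8415 g(18,10)=3042 g(18,12)=815 g(18,14)=153 g(18,16)=18 g(18,18)=1
t=19: g(19,-1)=41990 g(19,1)=65246 g(19,3)=63954 g(19,5)=46512 g(19,7)=26163 g(19,9)=11457 g(19,11)=3857 g(19,13)=968 g(19,15)=171 g(19,17)=19 g(19,19)=1
t=20: g(20,-2)=41990 g(20,0)=107236 g(20,2)=129200 g(20,4)=110466 g(20,6)=72675 g(20,8)=37620 g(20,10)=15314 g(20,12)=4825 g(20,14)=1139 g(20,16)=190 g(20,18)=20 g(20,20)=1
t=21: g(21,-1)=149226 g(21,1)=236436 g(21,3)=239666 g(21,5)=183141 g(21,7)=110295 g(21,9)=52934 g(21,11)=20139 g(21,13)=5964 g(21,15)=1329 g(21,17)=210 g(21,19)=21 g(21,21)=1
t=22: g(22,-2)=149226 g(22,0)=385662 g(22,2)=476102 g(22,4)=422807 g(22,6)=293436 g(22,8)=163229 g(22,10)=73073 g(22,12)=26103 g(22,14)=7293 g(22,16)=1539 g(22,18)=231 g(22,20)=22 g(22,22)=1
t=23: g(23,-1)=534888 g(23,1)=861764 g(23,3)=898909 g(23,5)=716243 g(23,7)=456665 g(23,9)=236302 g(23,11)=99176 g(23,13)=33396 g(23,15)=8832 g(23,17)=1770 g(23,19)=253 g(23,21)=23 g(23,23)=1
t=24: g(24,-2)=534888 g(24,0)=1396652 g(24,2)=1760673 g(24,4)=1615152 g(24,6)=1172908 g(24,8)=692967 g(24,10)=335478 g(24,12)=132572 g(24,14)=42228 g(24,16)=10602 g(24,18)=2023 g(24,20)=276 g(24,22)=24 g(24,24)=1
Paths never hitting -3: Σ_s g(24,s) = 7696444
Paths hitting -3: 2^24 - 7696444 = 9080772
P = 9080772/16777216 = 2270193/4194304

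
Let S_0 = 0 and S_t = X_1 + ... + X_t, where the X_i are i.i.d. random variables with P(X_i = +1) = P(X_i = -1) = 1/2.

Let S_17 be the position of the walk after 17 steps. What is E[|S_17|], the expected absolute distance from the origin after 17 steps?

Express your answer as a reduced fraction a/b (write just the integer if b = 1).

Answer: 109395/32768

Derivation:
S_17 takes values m ≡ 1 (mod 2) with |m| ≤ 17; P(S_17=m) = C(17,(17+m)/2)/2^17.
Total paths: 2^17 = 131072
Distribution: P(S=-17)=1/131072, P(S=-15)=17/131072, P(S=-13)=136/131072, P(S=-11)=680/131072, P(S=-9)=2380/131072, P(S=-7)=6188/131072, P(S=-5)=12376/131072, P(S=-3)=19448/131072, P(S=-1)=24310/131072, P(S=1)=24310/131072, P(S=3)=19448/131072, P(S=5)=12376/131072, P(S=7)=6188/131072, P(S=9)=2380/131072, P(S=11)=680/131072, P(S=13)=136/131072, P(S=15)=17/131072, P(S=17)=1/131072
E[|S_17|] = Σ_m |m|·P(S_17=m) = 437580/131072 = 109395/32768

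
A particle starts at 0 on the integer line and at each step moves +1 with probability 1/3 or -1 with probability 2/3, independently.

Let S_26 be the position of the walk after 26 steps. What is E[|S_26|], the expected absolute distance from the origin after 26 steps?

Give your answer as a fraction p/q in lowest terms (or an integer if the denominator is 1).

Answer: 22415696964466/2541865828329

Derivation:
S_26 takes values m ≡ 0 (mod 2) with |m| ≤ 26; P(S_26=m) = C(26,(26+m)/2) · (1/3)^((26+m)/2) · (2/3)^((26-m)/2).
Distribution: P(S=-26)=67108864/2541865828329, P(S=-24)=872415232/2541865828329, P(S=-22)=5452595200/2541865828329, P(S=-20)=21810380800/2541865828329, P(S=-18)=62704844800/2541865828329, P(S=-16)=137950658560/2541865828329, P(S=-14)=241413652480/2541865828329, P(S=-12)=344876646400/2541865828329, P(S=-10)=409541017600/2541865828329, P(S=-8)=409541017600/2541865828329, P(S=-6)=348109864960/2541865828329, P(S=-4)=253170810880/2541865828329, P(S=-2)=158231756800/2541865828329, P(S=0)=85201715200/2541865828329, P(S=2)=39557939200/2541865828329, P(S=4)=15823175680/2541865828329, P(S=6)=5439216640/2541865828329, P(S=8)=1599769600/2541865828329, P(S=10)=399942400/2541865828329, P(S=12)=84198400/2541865828329, P(S=14)=14734720/2541865828329, P(S=16)=2104960/2541865828329, P(S=18)=239200/2541865828329, P(S=20)=20800/2541865828329, P(S=22)=1300/2541865828329, P(S=24)=52/2541865828329, P(S=26)=1/2541865828329
E[|S_26|] = Σ_m |m|·P(S_26=m) = 22415696964466/2541865828329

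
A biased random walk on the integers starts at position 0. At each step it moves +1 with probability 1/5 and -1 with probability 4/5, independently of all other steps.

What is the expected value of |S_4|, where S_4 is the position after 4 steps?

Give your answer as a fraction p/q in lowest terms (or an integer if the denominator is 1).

S_4 takes values m ≡ 0 (mod 2) with |m| ≤ 4; P(S_4=m) = C(4,(4+m)/2) · (1/5)^((4+m)/2) · (4/5)^((4-m)/2).
Distribution: P(S=-4)=256/625, P(S=-2)=256/625, P(S=0)=96/625, P(S=2)=16/625, P(S=4)=1/625
E[|S_4|] = Σ_m |m|·P(S_4=m) = 1572/625

Answer: 1572/625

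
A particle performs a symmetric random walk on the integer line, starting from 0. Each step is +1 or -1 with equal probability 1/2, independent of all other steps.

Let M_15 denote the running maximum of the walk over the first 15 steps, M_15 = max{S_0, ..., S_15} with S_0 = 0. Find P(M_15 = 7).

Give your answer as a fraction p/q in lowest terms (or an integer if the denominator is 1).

Let M_15 = max(S_0,...,S_15). Use the reflection principle: for j ≥ 1, #{paths with M_15 ≥ j} = #{S_15 ≥ j} + #{S_15 ≥ j+1}.
By reflection, #{M_15 ≥ 7} = #{S_15 ≥ 7} + #{S_15 ≥ 8} = 1941 + 576 = 2517.
#{M_15 ≥ 8} = #{S_15 ≥ 8} + #{S_15 ≥ 9} = 576 + 576 = 1152.
#{M_15 = 7} = 2517 - 1152 = 1365.
P(M_15 = 7) = 1365/32768 = 1365/32768

Answer: 1365/32768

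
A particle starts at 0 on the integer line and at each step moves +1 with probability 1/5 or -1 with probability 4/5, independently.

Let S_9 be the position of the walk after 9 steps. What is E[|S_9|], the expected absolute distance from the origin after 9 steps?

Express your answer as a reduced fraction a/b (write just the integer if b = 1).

Answer: 425997/78125

Derivation:
S_9 takes values m ≡ 1 (mod 2) with |m| ≤ 9; P(S_9=m) = C(9,(9+m)/2) · (1/5)^((9+m)/2) · (4/5)^((9-m)/2).
Distribution: P(S=-9)=262144/1953125, P(S=-7)=589824/1953125, P(S=-5)=589824/1953125, P(S=-3)=344064/1953125, P(S=-1)=129024/1953125, P(S=1)=32256/1953125, P(S=3)=5376/1953125, P(S=5)=576/1953125, P(S=7)=36/1953125, P(S=9)=1/1953125
E[|S_9|] = Σ_m |m|·P(S_9=m) = 425997/78125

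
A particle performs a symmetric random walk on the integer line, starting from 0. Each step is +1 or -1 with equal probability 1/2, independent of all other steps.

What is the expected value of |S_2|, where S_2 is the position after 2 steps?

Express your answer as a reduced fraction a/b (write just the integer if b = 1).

Answer: 1

Derivation:
S_2 takes values m ≡ 0 (mod 2) with |m| ≤ 2; P(S_2=m) = C(2,(2+m)/2)/2^2.
Total paths: 2^2 = 4
Distribution: P(S=-2)=1/4, P(S=0)=2/4, P(S=2)=1/4
E[|S_2|] = Σ_m |m|·P(S_2=m) = 4/4 = 1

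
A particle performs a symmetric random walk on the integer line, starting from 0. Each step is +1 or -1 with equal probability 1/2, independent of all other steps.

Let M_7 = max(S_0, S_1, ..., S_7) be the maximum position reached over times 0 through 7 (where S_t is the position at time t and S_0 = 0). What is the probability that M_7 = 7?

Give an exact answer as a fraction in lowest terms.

Let M_7 = max(S_0,...,S_7). Use the reflection principle: for j ≥ 1, #{paths with M_7 ≥ j} = #{S_7 ≥ j} + #{S_7 ≥ j+1}.
By reflection, #{M_7 ≥ 7} = #{S_7 ≥ 7} + #{S_7 ≥ 8} = 1 + 0 = 1.
#{M_7 ≥ 8} = #{S_7 ≥ 8} + #{S_7 ≥ 9} = 0 + 0 = 0.
#{M_7 = 7} = 1 - 0 = 1.
P(M_7 = 7) = 1/128 = 1/128

Answer: 1/128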